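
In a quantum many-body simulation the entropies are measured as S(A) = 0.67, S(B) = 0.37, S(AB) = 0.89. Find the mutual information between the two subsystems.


I(A:B) = S(A) + S(B) - S(AB)
= 0.67 + 0.37 - 0.89
= 0.1500

0.1500


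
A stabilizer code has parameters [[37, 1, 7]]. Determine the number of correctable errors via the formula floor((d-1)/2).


Code parameters: [[37, 1, 7]], distance d = 7.
Number of correctable errors = floor((d-1)/2)
= floor((7 - 1)/2)
= floor(6/2)
= 3

3


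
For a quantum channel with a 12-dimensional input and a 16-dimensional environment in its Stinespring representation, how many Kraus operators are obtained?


Tracing out the environment in an orthonormal basis {|i>_E} gives Kraus operators K_i = <i|_E U |0>_E.
Number of Kraus operators = dim(H_env) = d_env
= 16

16


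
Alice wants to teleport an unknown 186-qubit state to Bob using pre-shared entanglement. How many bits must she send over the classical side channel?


Quantum teleportation requires 2 classical bits per qubit teleported.
186 qubit(s) -> 2 * 186 = 372 classical bits

372


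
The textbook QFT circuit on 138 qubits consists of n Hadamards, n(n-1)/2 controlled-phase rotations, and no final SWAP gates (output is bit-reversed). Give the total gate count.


Hadamard gates: 138
Controlled rotations: n*(n-1)/2 = 138*137/2 = 9453
SWAP gates: 0 (omitted)
Total = 138 + 9453
= 9591

9591


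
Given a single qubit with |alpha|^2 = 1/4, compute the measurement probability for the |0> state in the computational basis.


|alpha|^2 = 1/4 = 0.2500
|beta|^2 = 1 - 1/4 = 3/4 = 0.7500
P(|0>) = |alpha|^2 = 0.2500

0.2500


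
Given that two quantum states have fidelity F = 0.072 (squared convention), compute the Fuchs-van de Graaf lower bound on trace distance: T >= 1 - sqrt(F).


Fuchs-van de Graaf (squared-fidelity convention): 1 - sqrt(F) <= T <= sqrt(1 - F).
Lower bound: T >= 1 - sqrt(F)
sqrt(F) = sqrt(0.072) = 0.2683
T >= 1 - 0.2683
T >= 0.7317

0.7317


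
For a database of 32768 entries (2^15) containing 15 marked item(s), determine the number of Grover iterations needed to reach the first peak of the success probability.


After j Grover iterations the success probability is P(j) = sin^2((2j+1)*theta), where sin(theta) = sqrt(k/N).
N = 2^15 = 32768, k = 15
sin(theta) = sqrt(k/N) = 0.0213954124
theta = arcsin(sqrt(k/N)) = 0.02139704508 rad
P(j) reaches its first maximum when (2j+1)*theta is as close as possible to pi/2, i.e. j = round(pi/(4*theta) - 1/2).
pi/(4*theta) - 1/2 = 36.2059
(For comparison, the common estimate pi/4 * sqrt(N/k) = 36.7087; the exact maximiser is used here.)
Optimal iterations = 36

36


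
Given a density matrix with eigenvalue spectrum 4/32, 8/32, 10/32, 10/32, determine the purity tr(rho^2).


tr(rho^2) = sum of eigenvalues squared
= (4/32)^2 + (8/32)^2 + (10/32)^2 + (10/32)^2
= (16 + 64 + 100 + 100) / 1024
= 280/1024
= 0.2734

0.2734


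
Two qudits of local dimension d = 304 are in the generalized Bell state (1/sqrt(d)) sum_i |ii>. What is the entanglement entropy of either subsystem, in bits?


For a maximally entangled state in d x d:
S = log2(d) = log2(304)
= 8.2479

8.2479


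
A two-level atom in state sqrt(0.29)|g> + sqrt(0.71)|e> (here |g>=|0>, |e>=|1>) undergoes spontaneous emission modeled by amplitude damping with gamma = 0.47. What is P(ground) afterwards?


For amplitude damping with parameter gamma on state sqrt(a)|0> + sqrt(b)|1>:
alpha^2 = 0.29, beta^2 = 0.71
P(|0>) = alpha^2 + gamma * beta^2
= 0.29 + 0.47 * 0.71
= 0.29 + 0.3337
= 0.6237

0.6237


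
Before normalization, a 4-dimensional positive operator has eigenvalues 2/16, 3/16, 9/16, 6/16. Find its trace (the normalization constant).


tr(M) = sum of eigenvalues
= 2/16 + 3/16 + 9/16 + 6/16
= 20/16
= 1.2500

1.2500


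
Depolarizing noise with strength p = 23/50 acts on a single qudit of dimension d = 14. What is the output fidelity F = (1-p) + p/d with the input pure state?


F = (1-p) + p/d
= (1 - 0.4600) + 0.4600/14
= 0.5400 + 0.0329
= 0.5729

0.5729


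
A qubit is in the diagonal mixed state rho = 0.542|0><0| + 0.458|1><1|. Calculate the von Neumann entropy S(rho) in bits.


S = -p*log2(p) - (1-p)*log2(1-p)
p = 0.5420, 1-p = 0.4580
= -0.5420 * log2(0.5420) - 0.4580 * log2(0.4580)
= -(-0.4789) - (-0.5160)
= 0.9949

0.9949


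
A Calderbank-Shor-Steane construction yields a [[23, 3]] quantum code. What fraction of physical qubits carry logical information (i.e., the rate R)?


Code rate R = k/n
= 3/23
= 0.1304

0.1304


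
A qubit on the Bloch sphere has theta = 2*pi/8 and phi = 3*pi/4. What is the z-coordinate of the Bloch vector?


theta = 0.7854, phi = 2.3562
r_z = cos(theta) = 0.7071

0.7071


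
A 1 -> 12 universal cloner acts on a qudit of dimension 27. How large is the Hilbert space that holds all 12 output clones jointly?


Output space = H^(tensor 12) where dim(H) = 27
dim = 27^12
= 729 (after 2 factors)
= 19683 (after 3 factors)
= 531441 (after 4 factors)
= 14348907 (after 5 factors)
= 387420489 (after 6 factors)
= 10460353203 (after 7 factors)
= 282429536481 (after 8 factors)
= 7625597484987 (after 9 factors)
= 205891132094649 (after 10 factors)
= 5559060566555523 (after 11 factors)
= 150094635296999121 (after 12 factors)
= 150094635296999121

150094635296999121


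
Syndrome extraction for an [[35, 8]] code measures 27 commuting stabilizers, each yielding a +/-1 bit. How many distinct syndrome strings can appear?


Each stabilizer generator gives a binary (+1 or -1) measurement outcome.
With 27 independent generators:
Total syndromes = 2^27
= 134217728

134217728


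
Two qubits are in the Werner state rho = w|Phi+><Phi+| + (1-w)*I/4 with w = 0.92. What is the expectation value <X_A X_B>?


|Phi+> = (|00> + |11>)/sqrt(2)
For the pure Bell state, <X_A X_B> = +1 (Bell-state Pauli correlator).
The maximally-mixed part I/4 has tr(I/4 * P tensor P) = 0 for any traceless Pauli P.
So <X_A X_B>_rho = w * (+1) + (1 - w) * 0
= 0.92 * (+1)
= 0.9200

0.9200


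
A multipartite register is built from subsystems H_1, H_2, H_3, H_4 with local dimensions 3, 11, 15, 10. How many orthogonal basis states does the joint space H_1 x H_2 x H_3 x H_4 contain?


dim(H_1 x H_2 x H_3 x H_4) = 3 * 11 * 15 * 10
= 33 * 15 * 10
= 495 * 10
= 4950

4950


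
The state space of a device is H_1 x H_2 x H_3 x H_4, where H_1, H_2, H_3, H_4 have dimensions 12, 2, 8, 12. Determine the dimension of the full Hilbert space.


dim(H_1 x H_2 x H_3 x H_4) = 12 * 2 * 8 * 12
= 24 * 8 * 12
= 192 * 12
= 2304

2304


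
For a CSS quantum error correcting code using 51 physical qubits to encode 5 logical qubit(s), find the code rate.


Code rate R = k/n
= 5/51
= 0.0980

0.0980


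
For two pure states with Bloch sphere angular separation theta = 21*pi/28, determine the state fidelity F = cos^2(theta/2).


For states separated by angle theta on Bloch sphere:
F = cos^2(theta/2)
theta = 21*pi/28 = 2.3562
theta/2 = 1.1781
cos(theta/2) = 0.3827
F = 0.1464

0.1464


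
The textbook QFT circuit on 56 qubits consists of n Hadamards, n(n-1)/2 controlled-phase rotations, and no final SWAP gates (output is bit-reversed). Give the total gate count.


Hadamard gates: 56
Controlled rotations: n*(n-1)/2 = 56*55/2 = 1540
SWAP gates: 0 (omitted)
Total = 56 + 1540
= 1596

1596


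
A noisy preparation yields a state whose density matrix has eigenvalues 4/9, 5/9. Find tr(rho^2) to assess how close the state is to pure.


tr(rho^2) = sum of eigenvalues squared
= (4/9)^2 + (5/9)^2
= (16 + 25) / 81
= 41/81
= 0.5062

0.5062


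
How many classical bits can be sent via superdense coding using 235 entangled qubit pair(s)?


Superdense coding allows 2 classical bits per shared entangled pair.
235 pair(s) -> 2 * 235 = 470 classical bits

470


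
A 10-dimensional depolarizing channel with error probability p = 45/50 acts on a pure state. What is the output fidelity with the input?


F = (1-p) + p/d
= (1 - 0.9000) + 0.9000/10
= 0.1000 + 0.0900
= 0.1900

0.1900


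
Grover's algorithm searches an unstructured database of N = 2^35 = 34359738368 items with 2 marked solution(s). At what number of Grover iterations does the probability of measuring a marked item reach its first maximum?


After j Grover iterations the success probability is P(j) = sin^2((2j+1)*theta), where sin(theta) = sqrt(k/N).
N = 2^35 = 34359738368, k = 2
sin(theta) = sqrt(k/N) = 7.629394531e-06
theta = arcsin(sqrt(k/N)) = 7.629394531e-06 rad
P(j) reaches its first maximum when (2j+1)*theta is as close as possible to pi/2, i.e. j = round(pi/(4*theta) - 1/2).
pi/(4*theta) - 1/2 = 102943.2081
(For comparison, the common estimate pi/4 * sqrt(N/k) = 102943.7081; the exact maximiser is used here.)
Optimal iterations = 102943

102943


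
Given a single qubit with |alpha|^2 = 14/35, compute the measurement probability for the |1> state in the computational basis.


|alpha|^2 = 14/35 = 0.4000
|beta|^2 = 1 - 14/35 = 21/35 = 0.6000
P(|1>) = |beta|^2 = 0.6000

0.6000


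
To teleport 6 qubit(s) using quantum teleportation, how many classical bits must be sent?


Quantum teleportation requires 2 classical bits per qubit teleported.
6 qubit(s) -> 2 * 6 = 12 classical bits

12


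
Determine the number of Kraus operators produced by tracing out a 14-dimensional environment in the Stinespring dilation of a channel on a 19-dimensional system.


Tracing out the environment in an orthonormal basis {|i>_E} gives Kraus operators K_i = <i|_E U |0>_E.
Number of Kraus operators = dim(H_env) = d_env
= 14

14


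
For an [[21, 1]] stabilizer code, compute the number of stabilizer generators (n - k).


For an [[n,k]] stabilizer code:
Number of stabilizer generators = n - k
= 21 - 1
= 20

20


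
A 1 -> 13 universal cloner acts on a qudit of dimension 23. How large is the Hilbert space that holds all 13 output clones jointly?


Output space = H^(tensor 13) where dim(H) = 23
dim = 23^13
= 529 (after 2 factors)
= 12167 (after 3 factors)
= 279841 (after 4 factors)
= 6436343 (after 5 factors)
= 148035889 (after 6 factors)
= 3404825447 (after 7 factors)
= 78310985281 (after 8 factors)
= 1801152661463 (after 9 factors)
= 41426511213649 (after 10 factors)
= 952809757913927 (after 11 factors)
= 21914624432020321 (after 12 factors)
= 504036361936467383 (after 13 factors)
= 504036361936467383

504036361936467383


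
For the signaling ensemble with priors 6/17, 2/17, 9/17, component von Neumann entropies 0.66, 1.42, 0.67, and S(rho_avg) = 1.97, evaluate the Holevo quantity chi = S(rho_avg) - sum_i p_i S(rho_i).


chi = S(rho) - sum_i p_i * S(rho_i)
Weighted entropy = 6/17 * 0.66 + 2/17 * 1.42 + 9/17 * 0.67
= 0.7547
chi = 1.97 - 0.7547
= 1.2153

1.2153


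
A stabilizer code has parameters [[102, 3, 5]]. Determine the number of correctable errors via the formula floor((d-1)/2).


Code parameters: [[102, 3, 5]], distance d = 5.
Number of correctable errors = floor((d-1)/2)
= floor((5 - 1)/2)
= floor(4/2)
= 2

2


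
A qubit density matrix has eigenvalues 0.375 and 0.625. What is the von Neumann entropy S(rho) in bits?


S = -p*log2(p) - (1-p)*log2(1-p)
p = 0.3750, 1-p = 0.6250
= -0.3750 * log2(0.3750) - 0.6250 * log2(0.6250)
= -(-0.5306) - (-0.4238)
= 0.9544

0.9544


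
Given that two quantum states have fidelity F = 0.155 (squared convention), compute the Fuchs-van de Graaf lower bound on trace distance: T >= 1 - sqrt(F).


Fuchs-van de Graaf (squared-fidelity convention): 1 - sqrt(F) <= T <= sqrt(1 - F).
Lower bound: T >= 1 - sqrt(F)
sqrt(F) = sqrt(0.155) = 0.3937
T >= 1 - 0.3937
T >= 0.6063

0.6063


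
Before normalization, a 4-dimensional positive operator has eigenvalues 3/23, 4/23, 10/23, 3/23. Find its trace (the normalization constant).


tr(M) = sum of eigenvalues
= 3/23 + 4/23 + 10/23 + 3/23
= 20/23
= 0.8696

0.8696


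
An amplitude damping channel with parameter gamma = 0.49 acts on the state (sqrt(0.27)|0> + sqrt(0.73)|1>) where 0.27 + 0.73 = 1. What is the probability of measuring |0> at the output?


For amplitude damping with parameter gamma on state sqrt(a)|0> + sqrt(b)|1>:
alpha^2 = 0.27, beta^2 = 0.73
P(|0>) = alpha^2 + gamma * beta^2
= 0.27 + 0.49 * 0.73
= 0.27 + 0.3577
= 0.6277

0.6277


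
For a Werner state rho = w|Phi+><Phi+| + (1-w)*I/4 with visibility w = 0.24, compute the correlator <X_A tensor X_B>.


|Phi+> = (|00> + |11>)/sqrt(2)
For the pure Bell state, <X_A X_B> = +1 (Bell-state Pauli correlator).
The maximally-mixed part I/4 has tr(I/4 * P tensor P) = 0 for any traceless Pauli P.
So <X_A X_B>_rho = w * (+1) + (1 - w) * 0
= 0.24 * (+1)
= 0.2400

0.2400


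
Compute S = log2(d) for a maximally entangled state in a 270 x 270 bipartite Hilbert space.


For a maximally entangled state in d x d:
S = log2(d) = log2(270)
= 8.0768

8.0768


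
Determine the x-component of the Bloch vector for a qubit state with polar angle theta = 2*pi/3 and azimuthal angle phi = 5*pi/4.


theta = 2.0944, phi = 3.9270
r_x = sin(theta)*cos(phi) = 0.8660 * -0.7071
r_x = -0.6124

-0.6124


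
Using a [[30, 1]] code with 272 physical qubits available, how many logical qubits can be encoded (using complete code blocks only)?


Each code block uses 30 physical qubits for 1 logical qubit(s).
Number of complete blocks = floor(272 / 30) = 9
Logical qubits = 9 * 1
= 9

9


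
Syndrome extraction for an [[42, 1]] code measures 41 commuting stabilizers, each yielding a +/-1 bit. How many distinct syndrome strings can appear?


Each stabilizer generator gives a binary (+1 or -1) measurement outcome.
With 41 independent generators:
Total syndromes = 2^41
= 2199023255552

2199023255552


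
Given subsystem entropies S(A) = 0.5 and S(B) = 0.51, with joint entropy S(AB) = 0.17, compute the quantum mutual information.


I(A:B) = S(A) + S(B) - S(AB)
= 0.5 + 0.51 - 0.17
= 0.8400

0.8400


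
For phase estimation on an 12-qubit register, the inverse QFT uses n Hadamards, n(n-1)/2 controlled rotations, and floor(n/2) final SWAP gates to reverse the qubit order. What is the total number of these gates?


Hadamard gates: 12
Controlled rotations: n*(n-1)/2 = 12*11/2 = 66
SWAP gates: floor(n/2) = floor(12/2) = 6
Total = 12 + 66 + 6
= 84

84


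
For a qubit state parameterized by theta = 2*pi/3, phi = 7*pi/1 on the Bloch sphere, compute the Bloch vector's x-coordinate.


theta = 2.0944, phi = 21.9911
r_x = sin(theta)*cos(phi) = 0.8660 * -1.0000
r_x = -0.8660

-0.8660


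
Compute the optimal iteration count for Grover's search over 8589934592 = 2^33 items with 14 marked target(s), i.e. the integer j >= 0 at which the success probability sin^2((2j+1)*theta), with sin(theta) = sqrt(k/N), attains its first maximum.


After j Grover iterations the success probability is P(j) = sin^2((2j+1)*theta), where sin(theta) = sqrt(k/N).
N = 2^33 = 8589934592, k = 14
sin(theta) = sqrt(k/N) = 4.037096117e-05
theta = arcsin(sqrt(k/N)) = 4.037096118e-05 rad
P(j) reaches its first maximum when (2j+1)*theta is as close as possible to pi/2, i.e. j = round(pi/(4*theta) - 1/2).
pi/(4*theta) - 1/2 = 19454.0322
(For comparison, the common estimate pi/4 * sqrt(N/k) = 19454.5322; the exact maximiser is used here.)
Optimal iterations = 19454

19454


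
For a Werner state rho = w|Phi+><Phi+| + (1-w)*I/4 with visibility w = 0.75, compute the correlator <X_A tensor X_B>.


|Phi+> = (|00> + |11>)/sqrt(2)
For the pure Bell state, <X_A X_B> = +1 (Bell-state Pauli correlator).
The maximally-mixed part I/4 has tr(I/4 * P tensor P) = 0 for any traceless Pauli P.
So <X_A X_B>_rho = w * (+1) + (1 - w) * 0
= 0.75 * (+1)
= 0.7500

0.7500


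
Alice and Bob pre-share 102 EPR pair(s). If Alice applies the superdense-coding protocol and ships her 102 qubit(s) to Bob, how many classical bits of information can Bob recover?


Superdense coding allows 2 classical bits per shared entangled pair.
102 pair(s) -> 2 * 102 = 204 classical bits

204


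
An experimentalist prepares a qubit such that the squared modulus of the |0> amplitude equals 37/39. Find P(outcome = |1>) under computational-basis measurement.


|alpha|^2 = 37/39 = 0.9487
|beta|^2 = 1 - 37/39 = 2/39 = 0.0513
P(|1>) = |beta|^2 = 0.0513

0.0513


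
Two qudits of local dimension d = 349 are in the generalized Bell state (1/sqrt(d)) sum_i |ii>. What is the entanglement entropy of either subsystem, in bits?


For a maximally entangled state in d x d:
S = log2(d) = log2(349)
= 8.4471

8.4471


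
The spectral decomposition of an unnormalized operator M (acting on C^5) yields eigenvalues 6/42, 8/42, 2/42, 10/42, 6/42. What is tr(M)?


tr(M) = sum of eigenvalues
= 6/42 + 8/42 + 2/42 + 10/42 + 6/42
= 32/42
= 0.7619

0.7619


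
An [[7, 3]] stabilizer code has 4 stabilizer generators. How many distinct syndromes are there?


Each stabilizer generator gives a binary (+1 or -1) measurement outcome.
With 4 independent generators:
Total syndromes = 2^4
= 16

16


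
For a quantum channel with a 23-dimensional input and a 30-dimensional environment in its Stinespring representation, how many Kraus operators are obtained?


Tracing out the environment in an orthonormal basis {|i>_E} gives Kraus operators K_i = <i|_E U |0>_E.
Number of Kraus operators = dim(H_env) = d_env
= 30

30


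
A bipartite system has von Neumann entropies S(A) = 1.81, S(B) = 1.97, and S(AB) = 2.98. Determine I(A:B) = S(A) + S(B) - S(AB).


I(A:B) = S(A) + S(B) - S(AB)
= 1.81 + 1.97 - 2.98
= 0.8000

0.8000


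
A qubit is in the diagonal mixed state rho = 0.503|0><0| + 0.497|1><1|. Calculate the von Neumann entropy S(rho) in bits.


S = -p*log2(p) - (1-p)*log2(1-p)
p = 0.5030, 1-p = 0.4970
= -0.5030 * log2(0.5030) - 0.4970 * log2(0.4970)
= -(-0.4987) - (-0.5013)
= 1.0000

1.0000


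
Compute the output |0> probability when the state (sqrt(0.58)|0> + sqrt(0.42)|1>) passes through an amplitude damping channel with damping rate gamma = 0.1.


For amplitude damping with parameter gamma on state sqrt(a)|0> + sqrt(b)|1>:
alpha^2 = 0.58, beta^2 = 0.42
P(|0>) = alpha^2 + gamma * beta^2
= 0.58 + 0.1 * 0.42
= 0.58 + 0.0420
= 0.6220

0.6220


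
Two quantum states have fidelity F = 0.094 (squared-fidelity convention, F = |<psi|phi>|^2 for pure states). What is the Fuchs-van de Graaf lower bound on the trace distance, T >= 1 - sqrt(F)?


Fuchs-van de Graaf (squared-fidelity convention): 1 - sqrt(F) <= T <= sqrt(1 - F).
Lower bound: T >= 1 - sqrt(F)
sqrt(F) = sqrt(0.094) = 0.3066
T >= 1 - 0.3066
T >= 0.6934

0.6934


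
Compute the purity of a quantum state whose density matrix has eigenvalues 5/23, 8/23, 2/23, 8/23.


tr(rho^2) = sum of eigenvalues squared
= (5/23)^2 + (8/23)^2 + (2/23)^2 + (8/23)^2
= (25 + 64 + 4 + 64) / 529
= 157/529
= 0.2968

0.2968


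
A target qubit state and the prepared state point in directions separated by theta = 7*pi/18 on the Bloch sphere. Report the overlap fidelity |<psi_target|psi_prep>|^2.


For states separated by angle theta on Bloch sphere:
F = cos^2(theta/2)
theta = 7*pi/18 = 1.2217
theta/2 = 0.6109
cos(theta/2) = 0.8192
F = 0.6710

0.6710


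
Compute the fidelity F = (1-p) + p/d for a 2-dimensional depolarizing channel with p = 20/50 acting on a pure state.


F = (1-p) + p/d
= (1 - 0.4000) + 0.4000/2
= 0.6000 + 0.2000
= 0.8000

0.8000


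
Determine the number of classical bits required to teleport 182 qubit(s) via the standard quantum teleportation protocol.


Quantum teleportation requires 2 classical bits per qubit teleported.
182 qubit(s) -> 2 * 182 = 364 classical bits

364


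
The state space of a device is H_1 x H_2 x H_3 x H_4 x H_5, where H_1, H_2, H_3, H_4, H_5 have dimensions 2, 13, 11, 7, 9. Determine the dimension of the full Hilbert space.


dim(H_1 x H_2 x H_3 x H_4 x H_5) = 2 * 13 * 11 * 7 * 9
= 26 * 11 * 7 * 9
= 286 * 7 * 9
= 2002 * 9
= 18018

18018


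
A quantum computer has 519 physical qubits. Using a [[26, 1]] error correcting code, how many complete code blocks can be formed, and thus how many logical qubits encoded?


Each code block uses 26 physical qubits for 1 logical qubit(s).
Number of complete blocks = floor(519 / 26) = 19
Logical qubits = 19 * 1
= 19

19


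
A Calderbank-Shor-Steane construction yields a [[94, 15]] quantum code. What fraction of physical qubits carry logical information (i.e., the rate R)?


Code rate R = k/n
= 15/94
= 0.1596

0.1596


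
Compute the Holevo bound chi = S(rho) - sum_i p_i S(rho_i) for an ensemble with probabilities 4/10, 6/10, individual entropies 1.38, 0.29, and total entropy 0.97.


chi = S(rho) - sum_i p_i * S(rho_i)
Weighted entropy = 4/10 * 1.38 + 6/10 * 0.29
= 0.7260
chi = 0.97 - 0.7260
= 0.2440

0.2440


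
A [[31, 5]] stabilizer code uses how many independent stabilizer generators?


For an [[n,k]] stabilizer code:
Number of stabilizer generators = n - k
= 31 - 5
= 26

26


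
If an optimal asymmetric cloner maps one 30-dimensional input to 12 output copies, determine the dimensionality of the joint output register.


Output space = H^(tensor 12) where dim(H) = 30
dim = 30^12
= 900 (after 2 factors)
= 27000 (after 3 factors)
= 810000 (after 4 factors)
= 24300000 (after 5 factors)
= 729000000 (after 6 factors)
= 21870000000 (after 7 factors)
= 656100000000 (after 8 factors)
= 19683000000000 (after 9 factors)
= 590490000000000 (after 10 factors)
= 17714700000000000 (after 11 factors)
= 531441000000000000 (after 12 factors)
= 531441000000000000

531441000000000000


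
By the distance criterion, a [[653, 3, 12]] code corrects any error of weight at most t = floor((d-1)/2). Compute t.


Code parameters: [[653, 3, 12]], distance d = 12.
Number of correctable errors = floor((d-1)/2)
= floor((12 - 1)/2)
= floor(11/2)
= 5

5


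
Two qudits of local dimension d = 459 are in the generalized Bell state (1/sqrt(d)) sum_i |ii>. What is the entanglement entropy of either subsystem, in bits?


For a maximally entangled state in d x d:
S = log2(d) = log2(459)
= 8.8424

8.8424


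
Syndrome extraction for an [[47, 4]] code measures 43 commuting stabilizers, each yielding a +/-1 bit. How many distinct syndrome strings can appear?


Each stabilizer generator gives a binary (+1 or -1) measurement outcome.
With 43 independent generators:
Total syndromes = 2^43
= 8796093022208

8796093022208


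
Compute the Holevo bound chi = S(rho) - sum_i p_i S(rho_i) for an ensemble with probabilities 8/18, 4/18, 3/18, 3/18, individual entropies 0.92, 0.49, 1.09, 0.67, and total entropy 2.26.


chi = S(rho) - sum_i p_i * S(rho_i)
Weighted entropy = 8/18 * 0.92 + 4/18 * 0.49 + 3/18 * 1.09 + 3/18 * 0.67
= 0.8111
chi = 2.26 - 0.8111
= 1.4489

1.4489


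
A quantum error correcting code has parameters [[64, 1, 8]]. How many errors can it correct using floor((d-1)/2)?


Code parameters: [[64, 1, 8]], distance d = 8.
Number of correctable errors = floor((d-1)/2)
= floor((8 - 1)/2)
= floor(7/2)
= 3

3


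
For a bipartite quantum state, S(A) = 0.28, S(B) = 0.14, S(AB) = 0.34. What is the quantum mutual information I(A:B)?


I(A:B) = S(A) + S(B) - S(AB)
= 0.28 + 0.14 - 0.34
= 0.0800

0.0800


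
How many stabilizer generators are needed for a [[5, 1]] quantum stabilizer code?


For an [[n,k]] stabilizer code:
Number of stabilizer generators = n - k
= 5 - 1
= 4

4


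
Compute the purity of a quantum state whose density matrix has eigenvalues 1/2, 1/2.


tr(rho^2) = sum of eigenvalues squared
= (1/2)^2 + (1/2)^2
= (1 + 1) / 4
= 2/4
= 0.5000

0.5000


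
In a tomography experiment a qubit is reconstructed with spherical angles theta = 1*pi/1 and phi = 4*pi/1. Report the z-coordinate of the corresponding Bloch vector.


theta = 3.1416, phi = 12.5664
r_z = cos(theta) = -1.0000

-1.0000


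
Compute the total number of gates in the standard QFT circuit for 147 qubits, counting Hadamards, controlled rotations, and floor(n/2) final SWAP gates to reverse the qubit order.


Hadamard gates: 147
Controlled rotations: n*(n-1)/2 = 147*146/2 = 10731
SWAP gates: floor(n/2) = floor(147/2) = 73
Total = 147 + 10731 + 73
= 10951

10951


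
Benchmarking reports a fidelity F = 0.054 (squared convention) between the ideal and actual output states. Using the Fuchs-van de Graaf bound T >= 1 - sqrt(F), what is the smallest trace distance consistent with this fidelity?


Fuchs-van de Graaf (squared-fidelity convention): 1 - sqrt(F) <= T <= sqrt(1 - F).
Lower bound: T >= 1 - sqrt(F)
sqrt(F) = sqrt(0.054) = 0.2324
T >= 1 - 0.2324
T >= 0.7676

0.7676


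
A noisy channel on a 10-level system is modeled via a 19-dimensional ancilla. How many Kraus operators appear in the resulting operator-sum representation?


Tracing out the environment in an orthonormal basis {|i>_E} gives Kraus operators K_i = <i|_E U |0>_E.
Number of Kraus operators = dim(H_env) = d_env
= 19

19


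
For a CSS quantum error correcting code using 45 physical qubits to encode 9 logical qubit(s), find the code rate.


Code rate R = k/n
= 9/45
= 0.2000

0.2000


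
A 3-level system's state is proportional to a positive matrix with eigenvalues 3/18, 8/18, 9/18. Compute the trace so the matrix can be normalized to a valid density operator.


tr(M) = sum of eigenvalues
= 3/18 + 8/18 + 9/18
= 20/18
= 1.1111

1.1111


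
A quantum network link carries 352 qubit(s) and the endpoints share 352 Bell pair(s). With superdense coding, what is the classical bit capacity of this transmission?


Superdense coding allows 2 classical bits per shared entangled pair.
352 pair(s) -> 2 * 352 = 704 classical bits

704


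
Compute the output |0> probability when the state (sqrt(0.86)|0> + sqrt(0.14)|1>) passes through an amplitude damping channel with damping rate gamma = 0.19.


For amplitude damping with parameter gamma on state sqrt(a)|0> + sqrt(b)|1>:
alpha^2 = 0.86, beta^2 = 0.14
P(|0>) = alpha^2 + gamma * beta^2
= 0.86 + 0.19 * 0.14
= 0.86 + 0.0266
= 0.8866

0.8866


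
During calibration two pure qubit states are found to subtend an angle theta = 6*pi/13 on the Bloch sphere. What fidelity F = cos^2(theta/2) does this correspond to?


For states separated by angle theta on Bloch sphere:
F = cos^2(theta/2)
theta = 6*pi/13 = 1.4500
theta/2 = 0.7250
cos(theta/2) = 0.7485
F = 0.5603

0.5603


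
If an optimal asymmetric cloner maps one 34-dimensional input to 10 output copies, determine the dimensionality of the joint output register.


Output space = H^(tensor 10) where dim(H) = 34
dim = 34^10
= 1156 (after 2 factors)
= 39304 (after 3 factors)
= 1336336 (after 4 factors)
= 45435424 (after 5 factors)
= 1544804416 (after 6 factors)
= 52523350144 (after 7 factors)
= 1785793904896 (after 8 factors)
= 60716992766464 (after 9 factors)
= 2064377754059776 (after 10 factors)
= 2064377754059776

2064377754059776


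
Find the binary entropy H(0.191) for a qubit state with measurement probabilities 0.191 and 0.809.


S = -p*log2(p) - (1-p)*log2(1-p)
p = 0.1910, 1-p = 0.8090
= -0.1910 * log2(0.1910) - 0.8090 * log2(0.8090)
= -(-0.4562) - (-0.2474)
= 0.7036

0.7036


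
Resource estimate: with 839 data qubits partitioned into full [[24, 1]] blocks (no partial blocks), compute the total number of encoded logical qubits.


Each code block uses 24 physical qubits for 1 logical qubit(s).
Number of complete blocks = floor(839 / 24) = 34
Logical qubits = 34 * 1
= 34

34


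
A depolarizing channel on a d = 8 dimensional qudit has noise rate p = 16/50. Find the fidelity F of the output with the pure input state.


F = (1-p) + p/d
= (1 - 0.3200) + 0.3200/8
= 0.6800 + 0.0400
= 0.7200

0.7200


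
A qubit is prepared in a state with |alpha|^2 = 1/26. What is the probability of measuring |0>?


|alpha|^2 = 1/26 = 0.0385
|beta|^2 = 1 - 1/26 = 25/26 = 0.9615
P(|0>) = |alpha|^2 = 0.0385

0.0385


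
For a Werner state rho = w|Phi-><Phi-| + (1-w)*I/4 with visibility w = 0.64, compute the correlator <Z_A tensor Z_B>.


|Phi-> = (|00> - |11>)/sqrt(2)
For the pure Bell state, <Z_A Z_B> = +1 (Bell-state Pauli correlator).
The maximally-mixed part I/4 has tr(I/4 * P tensor P) = 0 for any traceless Pauli P.
So <Z_A Z_B>_rho = w * (+1) + (1 - w) * 0
= 0.64 * (+1)
= 0.6400

0.6400


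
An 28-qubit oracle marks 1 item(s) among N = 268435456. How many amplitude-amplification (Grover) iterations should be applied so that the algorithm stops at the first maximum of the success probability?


After j Grover iterations the success probability is P(j) = sin^2((2j+1)*theta), where sin(theta) = sqrt(k/N).
N = 2^28 = 268435456, k = 1
sin(theta) = sqrt(k/N) = 6.103515625e-05
theta = arcsin(sqrt(k/N)) = 6.103515629e-05 rad
P(j) reaches its first maximum when (2j+1)*theta is as close as possible to pi/2, i.e. j = round(pi/(4*theta) - 1/2).
pi/(4*theta) - 1/2 = 12867.4635
(For comparison, the common estimate pi/4 * sqrt(N/k) = 12867.9635; the exact maximiser is used here.)
Optimal iterations = 12867

12867


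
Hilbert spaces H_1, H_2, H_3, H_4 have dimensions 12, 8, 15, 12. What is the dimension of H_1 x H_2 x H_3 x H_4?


dim(H_1 x H_2 x H_3 x H_4) = 12 * 8 * 15 * 12
= 96 * 15 * 12
= 1440 * 12
= 17280

17280


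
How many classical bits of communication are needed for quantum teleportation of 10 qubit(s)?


Quantum teleportation requires 2 classical bits per qubit teleported.
10 qubit(s) -> 2 * 10 = 20 classical bits

20


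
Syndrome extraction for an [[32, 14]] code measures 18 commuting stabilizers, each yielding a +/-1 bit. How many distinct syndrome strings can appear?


Each stabilizer generator gives a binary (+1 or -1) measurement outcome.
With 18 independent generators:
Total syndromes = 2^18
= 262144

262144


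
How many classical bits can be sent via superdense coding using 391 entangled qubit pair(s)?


Superdense coding allows 2 classical bits per shared entangled pair.
391 pair(s) -> 2 * 391 = 782 classical bits

782


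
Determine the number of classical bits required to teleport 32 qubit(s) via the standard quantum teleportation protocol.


Quantum teleportation requires 2 classical bits per qubit teleported.
32 qubit(s) -> 2 * 32 = 64 classical bits

64


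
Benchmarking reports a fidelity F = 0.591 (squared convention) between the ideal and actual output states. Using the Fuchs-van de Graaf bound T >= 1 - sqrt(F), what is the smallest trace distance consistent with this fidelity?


Fuchs-van de Graaf (squared-fidelity convention): 1 - sqrt(F) <= T <= sqrt(1 - F).
Lower bound: T >= 1 - sqrt(F)
sqrt(F) = sqrt(0.591) = 0.7688
T >= 1 - 0.7688
T >= 0.2312

0.2312


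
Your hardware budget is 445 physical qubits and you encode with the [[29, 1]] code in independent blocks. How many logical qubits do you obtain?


Each code block uses 29 physical qubits for 1 logical qubit(s).
Number of complete blocks = floor(445 / 29) = 15
Logical qubits = 15 * 1
= 15

15


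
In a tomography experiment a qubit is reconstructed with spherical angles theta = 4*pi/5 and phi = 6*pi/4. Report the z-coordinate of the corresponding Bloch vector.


theta = 2.5133, phi = 4.7124
r_z = cos(theta) = -0.8090

-0.8090


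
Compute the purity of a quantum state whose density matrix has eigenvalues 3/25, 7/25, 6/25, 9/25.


tr(rho^2) = sum of eigenvalues squared
= (3/25)^2 + (7/25)^2 + (6/25)^2 + (9/25)^2
= (9 + 49 + 36 + 81) / 625
= 175/625
= 0.2800

0.2800


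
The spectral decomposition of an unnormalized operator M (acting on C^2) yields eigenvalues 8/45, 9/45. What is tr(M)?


tr(M) = sum of eigenvalues
= 8/45 + 9/45
= 17/45
= 0.3778

0.3778


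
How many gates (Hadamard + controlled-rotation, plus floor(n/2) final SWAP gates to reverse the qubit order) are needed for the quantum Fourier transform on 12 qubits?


Hadamard gates: 12
Controlled rotations: n*(n-1)/2 = 12*11/2 = 66
SWAP gates: floor(n/2) = floor(12/2) = 6
Total = 12 + 66 + 6
= 84

84


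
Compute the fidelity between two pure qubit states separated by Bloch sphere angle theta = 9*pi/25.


For states separated by angle theta on Bloch sphere:
F = cos^2(theta/2)
theta = 9*pi/25 = 1.1310
theta/2 = 0.5655
cos(theta/2) = 0.8443
F = 0.7129

0.7129


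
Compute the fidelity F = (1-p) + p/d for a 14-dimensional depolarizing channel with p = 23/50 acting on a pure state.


F = (1-p) + p/d
= (1 - 0.4600) + 0.4600/14
= 0.5400 + 0.0329
= 0.5729

0.5729


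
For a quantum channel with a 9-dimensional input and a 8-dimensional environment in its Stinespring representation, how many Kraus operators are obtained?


Tracing out the environment in an orthonormal basis {|i>_E} gives Kraus operators K_i = <i|_E U |0>_E.
Number of Kraus operators = dim(H_env) = d_env
= 8

8


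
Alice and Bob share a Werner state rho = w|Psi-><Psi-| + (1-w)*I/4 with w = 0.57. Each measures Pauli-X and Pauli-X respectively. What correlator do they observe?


|Psi-> = (|01> - |10>)/sqrt(2)
For the pure Bell state, <X_A X_B> = -1 (Bell-state Pauli correlator).
The maximally-mixed part I/4 has tr(I/4 * P tensor P) = 0 for any traceless Pauli P.
So <X_A X_B>_rho = w * (-1) + (1 - w) * 0
= 0.57 * (-1)
= -0.5700

-0.5700


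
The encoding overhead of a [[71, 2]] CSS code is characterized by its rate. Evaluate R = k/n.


Code rate R = k/n
= 2/71
= 0.0282

0.0282


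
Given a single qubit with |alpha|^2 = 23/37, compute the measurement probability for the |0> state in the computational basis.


|alpha|^2 = 23/37 = 0.6216
|beta|^2 = 1 - 23/37 = 14/37 = 0.3784
P(|0>) = |alpha|^2 = 0.6216

0.6216


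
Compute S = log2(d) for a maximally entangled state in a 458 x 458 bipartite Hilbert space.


For a maximally entangled state in d x d:
S = log2(d) = log2(458)
= 8.8392

8.8392


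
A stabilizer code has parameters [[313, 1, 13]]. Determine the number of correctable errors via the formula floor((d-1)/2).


Code parameters: [[313, 1, 13]], distance d = 13.
Number of correctable errors = floor((d-1)/2)
= floor((13 - 1)/2)
= floor(12/2)
= 6

6


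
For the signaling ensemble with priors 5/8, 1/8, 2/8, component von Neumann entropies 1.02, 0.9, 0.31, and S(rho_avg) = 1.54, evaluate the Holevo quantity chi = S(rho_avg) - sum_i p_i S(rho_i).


chi = S(rho) - sum_i p_i * S(rho_i)
Weighted entropy = 5/8 * 1.02 + 1/8 * 0.9 + 2/8 * 0.31
= 0.8275
chi = 1.54 - 0.8275
= 0.7125

0.7125


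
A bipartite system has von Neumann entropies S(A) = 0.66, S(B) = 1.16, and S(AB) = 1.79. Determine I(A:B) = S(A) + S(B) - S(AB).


I(A:B) = S(A) + S(B) - S(AB)
= 0.66 + 1.16 - 1.79
= 0.0300

0.0300


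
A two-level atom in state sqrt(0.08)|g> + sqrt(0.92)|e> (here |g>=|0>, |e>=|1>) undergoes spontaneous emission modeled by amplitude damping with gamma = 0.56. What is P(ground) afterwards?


For amplitude damping with parameter gamma on state sqrt(a)|0> + sqrt(b)|1>:
alpha^2 = 0.08, beta^2 = 0.92
P(|0>) = alpha^2 + gamma * beta^2
= 0.08 + 0.56 * 0.92
= 0.08 + 0.5152
= 0.5952

0.5952


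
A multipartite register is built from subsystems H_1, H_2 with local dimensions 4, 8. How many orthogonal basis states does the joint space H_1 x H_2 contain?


dim(H_1 x H_2) = 4 * 8
= 32

32


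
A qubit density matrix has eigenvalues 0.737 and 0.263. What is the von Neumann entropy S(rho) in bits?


S = -p*log2(p) - (1-p)*log2(1-p)
p = 0.7370, 1-p = 0.2630
= -0.7370 * log2(0.7370) - 0.2630 * log2(0.2630)
= -(-0.3245) - (-0.5068)
= 0.8312

0.8312


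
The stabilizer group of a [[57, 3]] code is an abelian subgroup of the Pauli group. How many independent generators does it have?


For an [[n,k]] stabilizer code:
Number of stabilizer generators = n - k
= 57 - 3
= 54

54


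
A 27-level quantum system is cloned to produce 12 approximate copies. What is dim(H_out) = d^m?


Output space = H^(tensor 12) where dim(H) = 27
dim = 27^12
= 729 (after 2 factors)
= 19683 (after 3 factors)
= 531441 (after 4 factors)
= 14348907 (after 5 factors)
= 387420489 (after 6 factors)
= 10460353203 (after 7 factors)
= 282429536481 (after 8 factors)
= 7625597484987 (after 9 factors)
= 205891132094649 (after 10 factors)
= 5559060566555523 (after 11 factors)
= 150094635296999121 (after 12 factors)
= 150094635296999121

150094635296999121


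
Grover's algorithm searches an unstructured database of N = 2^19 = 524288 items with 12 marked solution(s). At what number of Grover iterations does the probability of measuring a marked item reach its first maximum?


After j Grover iterations the success probability is P(j) = sin^2((2j+1)*theta), where sin(theta) = sqrt(k/N).
N = 2^19 = 524288, k = 12
sin(theta) = sqrt(k/N) = 0.004784159654
theta = arcsin(sqrt(k/N)) = 0.004784177904 rad
P(j) reaches its first maximum when (2j+1)*theta is as close as possible to pi/2, i.e. j = round(pi/(4*theta) - 1/2).
pi/(4*theta) - 1/2 = 163.6658
(For comparison, the common estimate pi/4 * sqrt(N/k) = 164.1664; the exact maximiser is used here.)
Optimal iterations = 164

164


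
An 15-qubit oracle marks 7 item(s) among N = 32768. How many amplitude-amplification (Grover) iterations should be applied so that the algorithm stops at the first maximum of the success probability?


After j Grover iterations the success probability is P(j) = sin^2((2j+1)*theta), where sin(theta) = sqrt(k/N).
N = 2^15 = 32768, k = 7
sin(theta) = sqrt(k/N) = 0.01461584917
theta = arcsin(sqrt(k/N)) = 0.0146163696 rad
P(j) reaches its first maximum when (2j+1)*theta is as close as possible to pi/2, i.e. j = round(pi/(4*theta) - 1/2).
pi/(4*theta) - 1/2 = 53.2341
(For comparison, the common estimate pi/4 * sqrt(N/k) = 53.7361; the exact maximiser is used here.)
Optimal iterations = 53

53


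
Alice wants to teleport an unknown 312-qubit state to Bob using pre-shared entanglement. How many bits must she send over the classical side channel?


Quantum teleportation requires 2 classical bits per qubit teleported.
312 qubit(s) -> 2 * 312 = 624 classical bits

624


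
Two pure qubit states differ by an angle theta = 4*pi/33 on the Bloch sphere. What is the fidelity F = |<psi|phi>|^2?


For states separated by angle theta on Bloch sphere:
F = cos^2(theta/2)
theta = 4*pi/33 = 0.3808
theta/2 = 0.1904
cos(theta/2) = 0.9819
F = 0.9642

0.9642


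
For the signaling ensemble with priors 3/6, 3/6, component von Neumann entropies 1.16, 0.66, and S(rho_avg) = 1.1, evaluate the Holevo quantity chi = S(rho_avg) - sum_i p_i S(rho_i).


chi = S(rho) - sum_i p_i * S(rho_i)
Weighted entropy = 3/6 * 1.16 + 3/6 * 0.66
= 0.9100
chi = 1.1 - 0.9100
= 0.1900

0.1900


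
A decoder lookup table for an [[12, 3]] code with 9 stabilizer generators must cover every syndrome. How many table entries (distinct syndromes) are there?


Each stabilizer generator gives a binary (+1 or -1) measurement outcome.
With 9 independent generators:
Total syndromes = 2^9
= 512

512


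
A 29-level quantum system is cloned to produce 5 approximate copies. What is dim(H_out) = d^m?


Output space = H^(tensor 5) where dim(H) = 29
dim = 29^5
= 841 (after 2 factors)
= 24389 (after 3 factors)
= 707281 (after 4 factors)
= 20511149 (after 5 factors)
= 20511149

20511149


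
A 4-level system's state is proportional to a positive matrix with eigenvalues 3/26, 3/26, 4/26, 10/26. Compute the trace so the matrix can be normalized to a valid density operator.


tr(M) = sum of eigenvalues
= 3/26 + 3/26 + 4/26 + 10/26
= 20/26
= 0.7692

0.7692


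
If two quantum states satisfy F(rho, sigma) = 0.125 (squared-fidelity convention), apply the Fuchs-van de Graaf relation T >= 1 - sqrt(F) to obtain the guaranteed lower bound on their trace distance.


Fuchs-van de Graaf (squared-fidelity convention): 1 - sqrt(F) <= T <= sqrt(1 - F).
Lower bound: T >= 1 - sqrt(F)
sqrt(F) = sqrt(0.125) = 0.3536
T >= 1 - 0.3536
T >= 0.6464

0.6464


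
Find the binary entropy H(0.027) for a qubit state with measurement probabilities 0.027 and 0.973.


S = -p*log2(p) - (1-p)*log2(1-p)
p = 0.0270, 1-p = 0.9730
= -0.0270 * log2(0.0270) - 0.9730 * log2(0.9730)
= -(-0.1407) - (-0.0384)
= 0.1791

0.1791
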